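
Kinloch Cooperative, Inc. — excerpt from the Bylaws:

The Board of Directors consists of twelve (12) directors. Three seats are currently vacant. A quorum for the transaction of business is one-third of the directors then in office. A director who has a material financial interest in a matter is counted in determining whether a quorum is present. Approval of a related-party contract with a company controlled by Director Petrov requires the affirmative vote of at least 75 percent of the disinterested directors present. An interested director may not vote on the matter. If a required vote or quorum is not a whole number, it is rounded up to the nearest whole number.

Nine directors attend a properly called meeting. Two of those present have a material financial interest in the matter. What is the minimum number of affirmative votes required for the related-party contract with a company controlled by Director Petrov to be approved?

The related-party contract with a company controlled by Director Petrov requires three-fourths of the disinterested directors present (9 − 2 = 7).
3/4 of 7 = 5.25, rounded up to 6.

6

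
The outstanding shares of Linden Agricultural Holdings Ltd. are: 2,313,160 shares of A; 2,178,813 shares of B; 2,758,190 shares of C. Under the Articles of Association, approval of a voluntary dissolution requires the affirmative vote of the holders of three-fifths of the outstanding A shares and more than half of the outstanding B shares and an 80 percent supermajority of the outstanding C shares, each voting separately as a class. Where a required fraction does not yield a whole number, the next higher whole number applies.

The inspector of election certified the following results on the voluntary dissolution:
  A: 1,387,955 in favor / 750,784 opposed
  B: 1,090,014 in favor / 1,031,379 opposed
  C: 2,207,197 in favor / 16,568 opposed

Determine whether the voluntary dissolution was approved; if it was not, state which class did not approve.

A: 3/5 of 2313160 = 1387896; 1,387,896 required, 1,387,955 in favor — approved.
B: a majority of 2178813 is 1089407; 1,089,407 required, 1,090,014 in favor — approved.
C: 4/5 of 2758190 = 2206552; 2,206,552 required, 2,207,197 in favor — approved.

Approved — every class gave the required vote.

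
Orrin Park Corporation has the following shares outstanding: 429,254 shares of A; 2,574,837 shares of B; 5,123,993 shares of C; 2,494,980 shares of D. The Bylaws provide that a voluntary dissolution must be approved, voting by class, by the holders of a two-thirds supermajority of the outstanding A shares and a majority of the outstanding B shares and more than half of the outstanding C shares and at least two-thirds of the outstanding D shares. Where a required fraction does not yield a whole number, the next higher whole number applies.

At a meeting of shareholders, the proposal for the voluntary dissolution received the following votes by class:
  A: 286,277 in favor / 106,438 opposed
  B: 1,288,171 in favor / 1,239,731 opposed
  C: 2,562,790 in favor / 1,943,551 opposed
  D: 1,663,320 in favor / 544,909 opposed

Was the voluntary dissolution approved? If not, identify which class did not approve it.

Approved — every class gave the required vote.

A: 2/3 of 429254 = 286169.33, rounded up to 286170; 286,170 required, 286,277 in favor — approved.
B: a majority of 2574837 is 1287419; 1,287,419 required, 1,288,171 in favor — approved.
C: a majority of 5123993 is 2561997; 2,561,997 required, 2,562,790 in favor — approved.
D: 2/3 of 2494980 = 1663320; 1,663,320 required, 1,663,320 in favor — approved.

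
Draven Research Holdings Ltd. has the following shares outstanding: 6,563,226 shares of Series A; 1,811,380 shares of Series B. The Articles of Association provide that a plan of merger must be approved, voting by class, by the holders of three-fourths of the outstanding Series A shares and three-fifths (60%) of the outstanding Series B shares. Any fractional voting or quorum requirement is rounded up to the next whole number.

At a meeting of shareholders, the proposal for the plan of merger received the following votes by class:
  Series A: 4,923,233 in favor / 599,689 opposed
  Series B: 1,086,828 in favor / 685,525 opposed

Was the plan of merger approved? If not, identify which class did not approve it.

Series A: 3/4 of 6563226 = 4922419.50, rounded up to 4922420; 4,922,420 required, 4,923,233 in favor — approved.
Series B: 3/5 of 1811380 = 1086828; 1,086,828 required, 1,086,828 in favor — approved.

Approved — every class gave the required vote.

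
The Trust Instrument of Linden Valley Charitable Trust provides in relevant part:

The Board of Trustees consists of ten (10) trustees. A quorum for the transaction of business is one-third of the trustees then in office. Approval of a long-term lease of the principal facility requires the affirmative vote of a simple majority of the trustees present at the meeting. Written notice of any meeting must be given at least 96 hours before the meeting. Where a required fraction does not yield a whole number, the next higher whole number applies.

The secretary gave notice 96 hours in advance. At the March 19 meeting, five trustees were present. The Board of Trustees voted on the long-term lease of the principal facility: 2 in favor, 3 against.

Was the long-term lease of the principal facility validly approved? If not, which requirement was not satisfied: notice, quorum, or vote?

Notice: 96 hours given; 96 required (96 ≥ 96). Satisfied.
Quorum: 5 present; quorum is 4. Satisfied.
Vote: the long-term lease of the principal facility requires a majority of the trustees present (5). A majority of 5 is 3, so 3 affirmative votes are needed; 2 voted in favor. Not satisfied.

Invalid — vote requirement not satisfied.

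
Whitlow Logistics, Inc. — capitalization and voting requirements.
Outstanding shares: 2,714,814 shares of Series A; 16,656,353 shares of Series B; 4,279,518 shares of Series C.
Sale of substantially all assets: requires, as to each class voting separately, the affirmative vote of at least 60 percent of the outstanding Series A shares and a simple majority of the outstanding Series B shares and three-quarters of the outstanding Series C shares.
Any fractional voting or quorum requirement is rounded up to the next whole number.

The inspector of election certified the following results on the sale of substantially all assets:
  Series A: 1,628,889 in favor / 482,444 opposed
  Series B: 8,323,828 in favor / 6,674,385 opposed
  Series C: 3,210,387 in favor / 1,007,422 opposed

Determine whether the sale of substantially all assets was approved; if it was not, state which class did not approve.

Series A: 3/5 of 2714814 = 1628888.40, rounded up to 1628889; 1,628,889 required, 1,628,889 in favor — approved.
Series B: a majority of 16656353 is 8328177; 8,328,177 required, 8,323,828 in favor — not approved.
Series C: 3/4 of 4279518 = 3209638.50, rounded up to 3209639; 3,209,639 required, 3,210,387 in favor — approved.

Not approved — the Series B shares did not give the required vote.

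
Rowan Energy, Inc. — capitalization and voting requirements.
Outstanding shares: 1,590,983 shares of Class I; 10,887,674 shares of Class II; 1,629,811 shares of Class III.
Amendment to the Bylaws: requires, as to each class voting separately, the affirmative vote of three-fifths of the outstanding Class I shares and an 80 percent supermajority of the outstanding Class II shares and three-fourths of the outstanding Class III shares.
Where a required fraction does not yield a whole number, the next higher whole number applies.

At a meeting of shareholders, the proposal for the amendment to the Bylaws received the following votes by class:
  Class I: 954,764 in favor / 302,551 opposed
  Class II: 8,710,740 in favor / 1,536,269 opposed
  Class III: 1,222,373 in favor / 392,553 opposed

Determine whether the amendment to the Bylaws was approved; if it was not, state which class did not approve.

Approved — every class gave the required vote.

Class I: 3/5 of 1590983 = 954589.80, rounded up to 954590; 954,590 required, 954,764 in favor — approved.
Class II: 4/5 of 10887674 = 8710139.20, rounded up to 8710140; 8,710,140 required, 8,710,740 in favor — approved.
Class III: 3/4 of 1629811 = 1222358.25, rounded up to 1222359; 1,222,359 required, 1,222,373 in favor — approved.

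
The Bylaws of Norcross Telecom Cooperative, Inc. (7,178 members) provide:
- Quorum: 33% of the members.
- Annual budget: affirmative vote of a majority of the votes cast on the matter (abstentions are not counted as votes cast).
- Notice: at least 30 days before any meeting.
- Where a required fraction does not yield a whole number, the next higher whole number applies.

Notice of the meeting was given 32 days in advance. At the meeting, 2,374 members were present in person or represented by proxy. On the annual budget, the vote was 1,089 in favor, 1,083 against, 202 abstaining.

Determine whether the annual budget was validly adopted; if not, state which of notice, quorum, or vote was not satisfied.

Notice: 32 days given; 30 required. Satisfied.
Quorum: 33% of 7,178 = 2,368.74, rounded up to 2,369; 2,374 present. Satisfied.
Vote: requires a majority of the votes cast (2,374 − 202 abstaining = 2,172); a majority of 2172 is 1087, so 1,087 needed; 1,089 in favor. Satisfied.

Valid — all requirements satisfied.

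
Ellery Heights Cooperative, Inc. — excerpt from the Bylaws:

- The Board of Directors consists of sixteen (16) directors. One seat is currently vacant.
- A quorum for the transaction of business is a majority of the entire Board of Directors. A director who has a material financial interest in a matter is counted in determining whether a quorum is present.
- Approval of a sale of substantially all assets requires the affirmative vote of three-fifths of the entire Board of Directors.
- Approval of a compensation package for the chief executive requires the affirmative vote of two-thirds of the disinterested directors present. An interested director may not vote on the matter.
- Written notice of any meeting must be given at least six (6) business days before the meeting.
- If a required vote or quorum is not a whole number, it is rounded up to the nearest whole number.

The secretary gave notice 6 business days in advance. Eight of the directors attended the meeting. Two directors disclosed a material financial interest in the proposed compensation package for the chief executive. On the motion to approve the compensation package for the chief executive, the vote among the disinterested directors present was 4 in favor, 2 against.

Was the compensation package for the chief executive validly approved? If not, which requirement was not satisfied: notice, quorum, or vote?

Invalid — quorum requirement not satisfied.

Notice: 6 business days given; 6 required (6 ≥ 6). Satisfied.
Quorum: 8 present (interested directors count toward quorum); quorum is 9. Not satisfied.
Vote: the compensation package for the chief executive requires two-thirds of the disinterested directors present (8 − 2 = 6). 2/3 of 6 = 4, so 4 affirmative votes are needed; 4 voted in favor. Satisfied. (Moot — without a quorum no business can be validly transacted.)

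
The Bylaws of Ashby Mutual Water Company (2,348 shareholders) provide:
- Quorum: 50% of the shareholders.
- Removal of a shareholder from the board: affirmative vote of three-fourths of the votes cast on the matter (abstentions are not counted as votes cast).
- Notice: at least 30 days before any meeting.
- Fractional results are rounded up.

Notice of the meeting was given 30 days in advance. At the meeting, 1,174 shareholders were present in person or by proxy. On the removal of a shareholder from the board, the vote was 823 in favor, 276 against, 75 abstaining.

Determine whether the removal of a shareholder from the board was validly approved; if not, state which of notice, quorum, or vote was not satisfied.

Notice: 30 days given; 30 required. Satisfied.
Quorum: 50% of 2,348 = 1,174; 1,174 present. Satisfied.
Vote: requires three-fourths of the votes cast (1,174 − 75 abstaining = 1,099); 3/4 of 1099 = 824.25, rounded up to 825, so 825 needed; 823 in favor. Not satisfied.

Invalid — vote requirement not satisfied.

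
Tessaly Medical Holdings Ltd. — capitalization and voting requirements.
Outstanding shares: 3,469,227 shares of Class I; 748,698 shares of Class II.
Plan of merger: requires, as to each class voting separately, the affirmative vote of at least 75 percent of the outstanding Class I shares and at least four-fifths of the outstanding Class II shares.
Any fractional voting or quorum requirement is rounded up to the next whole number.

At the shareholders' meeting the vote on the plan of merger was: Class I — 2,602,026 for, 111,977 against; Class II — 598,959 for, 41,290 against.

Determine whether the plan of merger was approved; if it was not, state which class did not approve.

Class I: 3/4 of 3469227 = 2601920.25, rounded up to 2601921; 2,601,921 required, 2,602,026 in favor — approved.
Class II: 4/5 of 748698 = 598958.40, rounded up to 598959; 598,959 required, 598,959 in favor — approved.

Approved — every class gave the required vote.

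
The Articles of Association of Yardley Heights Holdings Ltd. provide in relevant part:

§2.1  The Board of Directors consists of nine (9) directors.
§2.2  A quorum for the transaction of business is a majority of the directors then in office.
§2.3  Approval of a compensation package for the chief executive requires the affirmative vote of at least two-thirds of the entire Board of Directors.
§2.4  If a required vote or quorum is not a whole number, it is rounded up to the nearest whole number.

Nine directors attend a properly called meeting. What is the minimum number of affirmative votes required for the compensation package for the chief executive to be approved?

The compensation package for the chief executive requires two-thirds of the entire Board of Directors (9).
2/3 of 9 = 6.

6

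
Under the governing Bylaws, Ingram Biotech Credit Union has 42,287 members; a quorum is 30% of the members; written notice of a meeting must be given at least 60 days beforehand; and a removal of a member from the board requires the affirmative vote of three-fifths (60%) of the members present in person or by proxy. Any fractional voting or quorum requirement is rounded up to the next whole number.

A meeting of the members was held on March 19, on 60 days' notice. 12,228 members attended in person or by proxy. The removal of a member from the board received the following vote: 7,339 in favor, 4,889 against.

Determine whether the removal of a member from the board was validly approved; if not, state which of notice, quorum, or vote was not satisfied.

Invalid — quorum requirement not satisfied.

Notice: 60 days given; 60 required. Satisfied.
Quorum: 30% of 42,287 = 12,686.10, rounded up to 12,687; 12,228 present. Not satisfied.
Vote: requires three-fifths of those present (12,228); 3/5 of 12228 = 7336.80, rounded up to 7337, so 7,337 needed; 7,339 in favor. Satisfied.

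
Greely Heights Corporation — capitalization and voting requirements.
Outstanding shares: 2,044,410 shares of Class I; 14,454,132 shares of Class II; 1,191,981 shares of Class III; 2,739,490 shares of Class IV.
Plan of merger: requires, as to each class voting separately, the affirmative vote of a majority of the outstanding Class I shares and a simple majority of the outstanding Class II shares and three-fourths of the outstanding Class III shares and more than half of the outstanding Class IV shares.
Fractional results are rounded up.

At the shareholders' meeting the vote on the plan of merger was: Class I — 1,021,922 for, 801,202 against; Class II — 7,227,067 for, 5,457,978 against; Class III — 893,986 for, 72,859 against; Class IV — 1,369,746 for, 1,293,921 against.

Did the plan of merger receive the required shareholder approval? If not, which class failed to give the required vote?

Class I: a majority of 2044410 is 1022206; 1,022,206 required, 1,021,922 in favor — not approved.
Class II: a majority of 14454132 is 7227067; 7,227,067 required, 7,227,067 in favor — approved.
Class III: 3/4 of 1191981 = 893985.75, rounded up to 893986; 893,986 required, 893,986 in favor — approved.
Class IV: a majority of 2739490 is 1369746; 1,369,746 required, 1,369,746 in favor — approved.

Not approved — the Class I shares did not give the required vote.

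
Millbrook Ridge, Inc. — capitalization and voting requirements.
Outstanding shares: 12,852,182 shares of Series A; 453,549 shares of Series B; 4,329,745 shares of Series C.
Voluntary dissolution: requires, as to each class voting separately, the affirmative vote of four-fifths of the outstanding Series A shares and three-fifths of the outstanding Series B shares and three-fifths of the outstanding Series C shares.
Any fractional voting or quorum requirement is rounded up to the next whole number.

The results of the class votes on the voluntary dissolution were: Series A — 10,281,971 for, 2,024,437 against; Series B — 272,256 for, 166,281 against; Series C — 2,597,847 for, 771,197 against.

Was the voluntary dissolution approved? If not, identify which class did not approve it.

Approved — every class gave the required vote.

Series A: 4/5 of 12852182 = 10281745.60, rounded up to 10281746; 10,281,746 required, 10,281,971 in favor — approved.
Series B: 3/5 of 453549 = 272129.40, rounded up to 272130; 272,130 required, 272,256 in favor — approved.
Series C: 3/5 of 4329745 = 2597847; 2,597,847 required, 2,597,847 in favor — approved.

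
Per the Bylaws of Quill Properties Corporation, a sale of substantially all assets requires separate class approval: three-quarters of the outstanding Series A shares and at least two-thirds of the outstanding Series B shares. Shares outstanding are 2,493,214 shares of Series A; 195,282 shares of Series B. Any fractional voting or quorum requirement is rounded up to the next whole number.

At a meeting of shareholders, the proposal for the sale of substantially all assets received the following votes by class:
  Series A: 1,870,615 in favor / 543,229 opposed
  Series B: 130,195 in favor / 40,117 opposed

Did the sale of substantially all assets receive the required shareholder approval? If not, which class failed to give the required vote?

Series A: 3/4 of 2493214 = 1869910.50, rounded up to 1869911; 1,869,911 required, 1,870,615 in favor — approved.
Series B: 2/3 of 195282 = 130188; 130,188 required, 130,195 in favor — approved.

Approved — every class gave the required vote.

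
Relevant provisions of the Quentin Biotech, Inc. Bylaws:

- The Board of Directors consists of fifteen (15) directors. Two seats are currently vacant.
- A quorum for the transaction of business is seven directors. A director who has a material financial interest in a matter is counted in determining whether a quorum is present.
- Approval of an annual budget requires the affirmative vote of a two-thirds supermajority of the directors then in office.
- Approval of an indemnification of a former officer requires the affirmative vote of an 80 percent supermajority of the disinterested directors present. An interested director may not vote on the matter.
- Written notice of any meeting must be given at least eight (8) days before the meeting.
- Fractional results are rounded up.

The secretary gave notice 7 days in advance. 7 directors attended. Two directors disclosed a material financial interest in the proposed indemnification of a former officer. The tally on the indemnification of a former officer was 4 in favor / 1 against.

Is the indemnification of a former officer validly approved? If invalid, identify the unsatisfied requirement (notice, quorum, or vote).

Notice: 7 days given; 8 required (7 < 8). Not satisfied.
Quorum: 7 present (interested directors count toward quorum); quorum is 7. Satisfied.
Vote: the indemnification of a former officer requires four-fifths of the disinterested directors present (7 − 2 = 5). 4/5 of 5 = 4, so 4 affirmative votes are needed; 4 voted in favor. Satisfied.

Invalid — notice requirement not satisfied.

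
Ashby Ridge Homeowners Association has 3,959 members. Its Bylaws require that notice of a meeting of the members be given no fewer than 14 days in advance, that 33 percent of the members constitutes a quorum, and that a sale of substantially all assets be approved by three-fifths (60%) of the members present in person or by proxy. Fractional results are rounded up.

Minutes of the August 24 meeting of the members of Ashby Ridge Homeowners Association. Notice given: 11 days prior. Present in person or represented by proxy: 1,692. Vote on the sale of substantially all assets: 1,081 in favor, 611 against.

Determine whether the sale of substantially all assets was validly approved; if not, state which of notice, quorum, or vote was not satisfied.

Notice: 11 days given; 14 required. Not satisfied.
Quorum: 33% of 3,959 = 1,306.47, rounded up to 1,307; 1,692 present. Satisfied.
Vote: requires three-fifths of those present (1,692); 3/5 of 1692 = 1015.20, rounded up to 1016, so 1,016 needed; 1,081 in favor. Satisfied.

Invalid — notice requirement not satisfied.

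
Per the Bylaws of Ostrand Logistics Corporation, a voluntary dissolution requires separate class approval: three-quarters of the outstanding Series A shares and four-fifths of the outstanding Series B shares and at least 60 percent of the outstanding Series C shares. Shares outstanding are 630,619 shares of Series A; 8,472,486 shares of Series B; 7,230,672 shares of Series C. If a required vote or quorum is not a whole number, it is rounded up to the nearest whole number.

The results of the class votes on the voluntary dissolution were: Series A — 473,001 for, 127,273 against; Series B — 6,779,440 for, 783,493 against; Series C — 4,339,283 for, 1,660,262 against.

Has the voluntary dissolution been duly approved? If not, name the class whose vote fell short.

Series A: 3/4 of 630619 = 472964.25, rounded up to 472965; 472,965 required, 473,001 in favor — approved.
Series B: 4/5 of 8472486 = 6777988.80, rounded up to 6777989; 6,777,989 required, 6,779,440 in favor — approved.
Series C: 3/5 of 7230672 = 4338403.20, rounded up to 4338404; 4,338,404 required, 4,339,283 in favor — approved.

Approved — every class gave the required vote.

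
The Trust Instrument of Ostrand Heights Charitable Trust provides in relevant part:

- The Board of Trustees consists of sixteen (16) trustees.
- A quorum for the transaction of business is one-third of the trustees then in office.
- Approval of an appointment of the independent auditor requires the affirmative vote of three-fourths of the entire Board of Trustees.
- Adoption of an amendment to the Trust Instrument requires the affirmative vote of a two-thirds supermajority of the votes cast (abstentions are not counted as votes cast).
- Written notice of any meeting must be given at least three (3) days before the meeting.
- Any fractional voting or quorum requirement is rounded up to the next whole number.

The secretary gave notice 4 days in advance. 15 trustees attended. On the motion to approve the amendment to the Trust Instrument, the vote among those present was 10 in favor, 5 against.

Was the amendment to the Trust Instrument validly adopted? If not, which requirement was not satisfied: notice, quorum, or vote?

Notice: 4 days given; 3 required (4 ≥ 3). Satisfied.
Quorum: 15 present; quorum is 6. Satisfied.
Vote: the amendment to the Trust Instrument requires two-thirds of the votes cast (15). 2/3 of 15 = 10, so 10 affirmative votes are needed; 10 voted in favor. Satisfied.

Valid — all requirements satisfied.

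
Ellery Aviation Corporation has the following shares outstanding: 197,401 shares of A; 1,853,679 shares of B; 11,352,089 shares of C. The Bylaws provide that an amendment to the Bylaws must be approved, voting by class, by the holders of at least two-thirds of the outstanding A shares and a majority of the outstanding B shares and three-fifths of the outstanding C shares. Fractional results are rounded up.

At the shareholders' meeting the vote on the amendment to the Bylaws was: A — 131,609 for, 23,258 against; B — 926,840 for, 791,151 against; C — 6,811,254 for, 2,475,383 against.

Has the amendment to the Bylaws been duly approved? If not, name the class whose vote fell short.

Approved — every class gave the required vote.

A: 2/3 of 197401 = 131600.67, rounded up to 131601; 131,601 required, 131,609 in favor — approved.
B: a majority of 1853679 is 926840; 926,840 required, 926,840 in favor — approved.
C: 3/5 of 11352089 = 6811253.40, rounded up to 6811254; 6,811,254 required, 6,811,254 in favor — approved.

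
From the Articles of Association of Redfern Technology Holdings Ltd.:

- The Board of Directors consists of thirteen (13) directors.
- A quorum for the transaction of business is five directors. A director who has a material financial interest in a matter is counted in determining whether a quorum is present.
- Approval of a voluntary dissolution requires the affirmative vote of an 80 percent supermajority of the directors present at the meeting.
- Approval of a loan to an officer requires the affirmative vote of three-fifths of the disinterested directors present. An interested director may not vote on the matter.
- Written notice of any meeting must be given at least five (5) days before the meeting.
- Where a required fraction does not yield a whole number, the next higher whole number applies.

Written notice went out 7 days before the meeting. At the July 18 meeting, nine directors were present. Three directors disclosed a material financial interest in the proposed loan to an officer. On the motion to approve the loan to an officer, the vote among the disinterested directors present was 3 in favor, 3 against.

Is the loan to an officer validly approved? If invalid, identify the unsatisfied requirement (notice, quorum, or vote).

Notice: 7 days given; 5 required (7 ≥ 5). Satisfied.
Quorum: 9 present (interested directors count toward quorum); quorum is 5. Satisfied.
Vote: the loan to an officer requires three-fifths of the disinterested directors present (9 − 3 = 6). 3/5 of 6 = 3.60, rounded up to 4, so 4 affirmative votes are needed; 3 voted in favor. Not satisfied.

Invalid — vote requirement not satisfied.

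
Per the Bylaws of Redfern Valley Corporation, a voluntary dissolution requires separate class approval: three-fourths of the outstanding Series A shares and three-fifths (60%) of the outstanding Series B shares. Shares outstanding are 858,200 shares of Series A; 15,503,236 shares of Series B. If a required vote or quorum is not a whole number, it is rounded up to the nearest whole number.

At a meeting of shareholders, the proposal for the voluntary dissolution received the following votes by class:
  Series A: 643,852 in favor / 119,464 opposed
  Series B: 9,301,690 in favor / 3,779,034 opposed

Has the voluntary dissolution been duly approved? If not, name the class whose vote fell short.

Series A: 3/4 of 858200 = 643650; 643,650 required, 643,852 in favor — approved.
Series B: 3/5 of 15503236 = 9301941.60, rounded up to 9301942; 9,301,942 required, 9,301,690 in favor — not approved.

Not approved — the Series B shares did not give the required vote.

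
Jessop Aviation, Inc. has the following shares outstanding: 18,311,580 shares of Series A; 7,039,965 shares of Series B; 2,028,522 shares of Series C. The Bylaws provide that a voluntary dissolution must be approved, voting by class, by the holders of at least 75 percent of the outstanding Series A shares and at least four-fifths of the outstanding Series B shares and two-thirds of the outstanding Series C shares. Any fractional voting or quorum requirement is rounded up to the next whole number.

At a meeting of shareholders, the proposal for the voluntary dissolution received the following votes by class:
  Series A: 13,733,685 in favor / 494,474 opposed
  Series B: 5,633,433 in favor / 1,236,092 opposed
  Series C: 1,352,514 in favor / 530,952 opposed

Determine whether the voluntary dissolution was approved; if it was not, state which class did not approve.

Series A: 3/4 of 18311580 = 13733685; 13,733,685 required, 13,733,685 in favor — approved.
Series B: 4/5 of 7039965 = 5631972; 5,631,972 required, 5,633,433 in favor — approved.
Series C: 2/3 of 2028522 = 1352348; 1,352,348 required, 1,352,514 in favor — approved.

Approved — every class gave the required vote.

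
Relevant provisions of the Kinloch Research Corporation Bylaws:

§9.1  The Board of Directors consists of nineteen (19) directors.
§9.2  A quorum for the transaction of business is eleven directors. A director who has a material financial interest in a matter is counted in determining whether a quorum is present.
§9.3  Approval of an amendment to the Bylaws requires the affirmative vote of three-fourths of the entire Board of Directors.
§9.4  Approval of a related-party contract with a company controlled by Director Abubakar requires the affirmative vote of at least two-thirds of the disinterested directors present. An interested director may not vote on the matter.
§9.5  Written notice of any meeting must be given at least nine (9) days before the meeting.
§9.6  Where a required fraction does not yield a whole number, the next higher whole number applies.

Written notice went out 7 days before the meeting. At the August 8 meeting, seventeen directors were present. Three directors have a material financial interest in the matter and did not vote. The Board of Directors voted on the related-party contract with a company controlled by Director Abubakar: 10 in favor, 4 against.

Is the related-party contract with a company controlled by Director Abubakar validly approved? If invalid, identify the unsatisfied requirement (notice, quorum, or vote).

Notice: 7 days given; 9 required (7 < 9). Not satisfied.
Quorum: 17 present (interested directors count toward quorum); quorum is 11. Satisfied.
Vote: the related-party contract with a company controlled by Director Abubakar requires two-thirds of the disinterested directors present (17 − 3 = 14). 2/3 of 14 = 9.33, rounded up to 10, so 10 affirmative votes are needed; 10 voted in favor. Satisfied.

Invalid — notice requirement not satisfied.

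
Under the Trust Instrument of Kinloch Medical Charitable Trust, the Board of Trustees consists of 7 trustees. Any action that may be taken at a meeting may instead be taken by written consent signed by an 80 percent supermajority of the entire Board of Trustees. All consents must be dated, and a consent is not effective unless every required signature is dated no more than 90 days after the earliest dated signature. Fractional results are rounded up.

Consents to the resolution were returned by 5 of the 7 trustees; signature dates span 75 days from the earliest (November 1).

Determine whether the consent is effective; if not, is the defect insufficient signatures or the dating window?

Signatures required: an 80 percent supermajority of 7 — 4/5 of 7 = 5.60, rounded up to 6, so 6 needed; 5 signed. Insufficient.
Dating window: the latest signature is 75 days after the earliest; the limit is 90 days. Within the window.

Not effective — insufficient signatures.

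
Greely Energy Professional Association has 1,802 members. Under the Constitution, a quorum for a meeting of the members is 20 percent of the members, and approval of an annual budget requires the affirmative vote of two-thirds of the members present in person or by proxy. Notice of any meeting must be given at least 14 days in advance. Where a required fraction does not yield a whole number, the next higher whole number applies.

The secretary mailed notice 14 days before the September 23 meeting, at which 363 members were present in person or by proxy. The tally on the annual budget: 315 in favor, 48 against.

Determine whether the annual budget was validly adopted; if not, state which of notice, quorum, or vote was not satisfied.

Notice: 14 days given; 14 required. Satisfied.
Quorum: 20% of 1,802 = 360.40, rounded up to 361; 363 present. Satisfied.
Vote: requires two-thirds of those present (363); 2/3 of 363 = 242, so 242 needed; 315 in favor. Satisfied.

Valid — all requirements satisfied.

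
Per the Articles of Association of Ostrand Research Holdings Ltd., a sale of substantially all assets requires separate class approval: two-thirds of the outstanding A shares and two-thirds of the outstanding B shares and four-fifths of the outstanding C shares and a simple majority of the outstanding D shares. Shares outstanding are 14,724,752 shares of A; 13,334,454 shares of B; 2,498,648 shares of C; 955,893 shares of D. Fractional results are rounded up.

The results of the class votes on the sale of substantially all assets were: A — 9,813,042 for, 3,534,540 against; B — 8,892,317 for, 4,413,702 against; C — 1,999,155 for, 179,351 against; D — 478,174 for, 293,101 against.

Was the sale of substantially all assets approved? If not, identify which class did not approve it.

Not approved — the A shares did not give the required vote.

A: 2/3 of 14724752 = 9816501.33, rounded up to 9816502; 9,816,502 required, 9,813,042 in favor — not approved.
B: 2/3 of 13334454 = 8889636; 8,889,636 required, 8,892,317 in favor — approved.
C: 4/5 of 2498648 = 1998918.40, rounded up to 1998919; 1,998,919 required, 1,999,155 in favor — approved.
D: a majority of 955893 is 477947; 477,947 required, 478,174 in favor — approved.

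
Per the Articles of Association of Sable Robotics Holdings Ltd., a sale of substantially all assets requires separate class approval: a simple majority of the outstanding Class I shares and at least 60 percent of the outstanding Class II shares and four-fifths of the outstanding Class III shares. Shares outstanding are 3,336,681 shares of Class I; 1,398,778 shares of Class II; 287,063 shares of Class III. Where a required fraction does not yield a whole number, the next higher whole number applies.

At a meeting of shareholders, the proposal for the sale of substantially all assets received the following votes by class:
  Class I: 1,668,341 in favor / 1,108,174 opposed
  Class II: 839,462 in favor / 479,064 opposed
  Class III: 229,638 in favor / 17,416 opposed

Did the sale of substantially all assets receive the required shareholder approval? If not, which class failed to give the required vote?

Class I: a majority of 3336681 is 1668341; 1,668,341 required, 1,668,341 in favor — approved.
Class II: 3/5 of 1398778 = 839266.80, rounded up to 839267; 839,267 required, 839,462 in favor — approved.
Class III: 4/5 of 287063 = 229650.40, rounded up to 229651; 229,651 required, 229,638 in favor — not approved.

Not approved — the Class III shares did not give the required vote.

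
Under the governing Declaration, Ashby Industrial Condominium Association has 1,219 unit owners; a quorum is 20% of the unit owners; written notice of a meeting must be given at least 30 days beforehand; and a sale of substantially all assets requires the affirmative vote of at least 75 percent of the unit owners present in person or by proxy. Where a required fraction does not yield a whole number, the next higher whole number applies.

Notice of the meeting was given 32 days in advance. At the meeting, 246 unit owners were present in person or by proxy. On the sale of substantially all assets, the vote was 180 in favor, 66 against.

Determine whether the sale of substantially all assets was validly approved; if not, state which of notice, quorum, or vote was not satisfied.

Notice: 32 days given; 30 required. Satisfied.
Quorum: 20% of 1,219 = 243.80, rounded up to 244; 246 present. Satisfied.
Vote: requires three-fourths of those present (246); 3/4 of 246 = 184.50, rounded up to 185, so 185 needed; 180 in favor. Not satisfied.

Invalid — vote requirement not satisfied.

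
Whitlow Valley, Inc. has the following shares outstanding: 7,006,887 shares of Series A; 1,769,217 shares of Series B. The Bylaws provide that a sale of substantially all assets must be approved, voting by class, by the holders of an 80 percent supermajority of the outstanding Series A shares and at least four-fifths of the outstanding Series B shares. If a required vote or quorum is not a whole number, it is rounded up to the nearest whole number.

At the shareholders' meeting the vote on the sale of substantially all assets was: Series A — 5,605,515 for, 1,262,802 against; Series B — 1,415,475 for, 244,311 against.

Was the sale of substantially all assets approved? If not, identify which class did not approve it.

Series A: 4/5 of 7006887 = 5605509.60, rounded up to 5605510; 5,605,510 required, 5,605,515 in favor — approved.
Series B: 4/5 of 1769217 = 1415373.60, rounded up to 1415374; 1,415,374 required, 1,415,475 in favor — approved.

Approved — every class gave the required vote.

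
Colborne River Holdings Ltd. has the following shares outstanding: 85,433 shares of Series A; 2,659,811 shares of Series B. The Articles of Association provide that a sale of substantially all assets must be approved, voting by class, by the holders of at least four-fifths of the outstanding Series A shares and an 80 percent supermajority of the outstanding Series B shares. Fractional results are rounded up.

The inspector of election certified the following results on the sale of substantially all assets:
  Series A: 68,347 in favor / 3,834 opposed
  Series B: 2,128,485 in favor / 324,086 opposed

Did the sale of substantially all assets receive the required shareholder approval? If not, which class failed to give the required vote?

Approved — every class gave the required vote.

Series A: 4/5 of 85433 = 68346.40, rounded up to 68347; 68,347 required, 68,347 in favor — approved.
Series B: 4/5 of 2659811 = 2127848.80, rounded up to 2127849; 2,127,849 required, 2,128,485 in favor — approved.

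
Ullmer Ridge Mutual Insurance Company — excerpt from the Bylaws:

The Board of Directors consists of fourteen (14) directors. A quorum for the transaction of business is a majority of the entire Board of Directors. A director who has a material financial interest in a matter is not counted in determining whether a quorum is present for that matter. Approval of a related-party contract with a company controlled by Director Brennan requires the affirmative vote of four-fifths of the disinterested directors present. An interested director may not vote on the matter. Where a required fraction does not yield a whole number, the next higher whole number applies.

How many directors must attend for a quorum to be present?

A majority of 14 is 8.

8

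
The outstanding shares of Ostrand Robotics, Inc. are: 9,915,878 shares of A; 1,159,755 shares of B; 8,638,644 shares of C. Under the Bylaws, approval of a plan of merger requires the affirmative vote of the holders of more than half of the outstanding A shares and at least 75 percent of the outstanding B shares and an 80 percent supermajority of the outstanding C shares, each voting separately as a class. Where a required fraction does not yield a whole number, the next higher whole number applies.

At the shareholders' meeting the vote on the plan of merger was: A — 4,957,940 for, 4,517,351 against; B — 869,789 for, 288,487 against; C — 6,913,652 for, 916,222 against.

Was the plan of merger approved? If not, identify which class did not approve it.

Not approved — the B shares did not give the required vote.

A: a majority of 9915878 is 4957940; 4,957,940 required, 4,957,940 in favor — approved.
B: 3/4 of 1159755 = 869816.25, rounded up to 869817; 869,817 required, 869,789 in favor — not approved.
C: 4/5 of 8638644 = 6910915.20, rounded up to 6910916; 6,910,916 required, 6,913,652 in favor — approved.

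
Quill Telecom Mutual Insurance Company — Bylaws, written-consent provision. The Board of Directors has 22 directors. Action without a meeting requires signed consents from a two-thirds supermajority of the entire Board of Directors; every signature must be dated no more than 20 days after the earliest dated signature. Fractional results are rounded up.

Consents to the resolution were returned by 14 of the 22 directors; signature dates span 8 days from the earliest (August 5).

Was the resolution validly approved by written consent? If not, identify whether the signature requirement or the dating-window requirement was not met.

Signatures required: a two-thirds supermajority of 22 — 2/3 of 22 = 14.67, rounded up to 15, so 15 needed; 14 signed. Insufficient.
Dating window: the latest signature is 8 days after the earliest; the limit is 20 days. Within the window.

Not effective — insufficient signatures.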